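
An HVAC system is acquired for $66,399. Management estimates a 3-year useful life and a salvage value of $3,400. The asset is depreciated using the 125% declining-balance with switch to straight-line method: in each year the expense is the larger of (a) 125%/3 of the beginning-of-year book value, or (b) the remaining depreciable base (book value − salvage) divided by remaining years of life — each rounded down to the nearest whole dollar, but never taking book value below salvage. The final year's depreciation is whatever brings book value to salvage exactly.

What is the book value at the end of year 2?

$21,067

Depreciable base = $66,399 − $3,400 = $62,999.
Year 1: DB = ⌊$66,399 × 125%/3⌋ = $27,666; SL = ⌊$62,999/3⌋ = $20,999 → take DB $27,666. Book value $38,733.
Year 2: DB = ⌊$38,733 × 125%/3⌋ = $16,138; SL = ⌊$35,333/2⌋ = $17,666 → take SL $17,666. Book value $21,067.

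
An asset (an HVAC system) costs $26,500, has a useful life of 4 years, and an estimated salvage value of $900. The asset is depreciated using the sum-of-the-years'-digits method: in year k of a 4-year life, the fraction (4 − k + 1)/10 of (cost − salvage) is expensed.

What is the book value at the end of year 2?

Depreciable base = $26,500 − $900 = $25,600.
Sum of the years' digits = 4+3+2+1 = 10.
Year 1: $25,600 × 4/10 = $10,240. Book value $16,260.
Year 2: $25,600 × 3/10 = $7,680. Book value $8,580.

$8,580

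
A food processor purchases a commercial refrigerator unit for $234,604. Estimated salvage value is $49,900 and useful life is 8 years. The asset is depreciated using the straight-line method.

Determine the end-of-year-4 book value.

$142,252

Depreciable base = $234,604 − $49,900 = $184,704.
Annual expense = $184,704 / 8 = $23,088.
End of year 1: book value $211,516.
End of year 2: book value $188,428.
End of year 3: book value $165,340.
End of year 4: book value $142,252.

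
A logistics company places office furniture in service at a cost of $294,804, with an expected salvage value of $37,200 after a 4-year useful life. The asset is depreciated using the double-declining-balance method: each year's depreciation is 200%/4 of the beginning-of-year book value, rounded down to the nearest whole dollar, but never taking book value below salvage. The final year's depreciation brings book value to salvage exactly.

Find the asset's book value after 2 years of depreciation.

Depreciable base = $294,804 − $37,200 = $257,604.
Year 1: ⌊$294,804 × 200%/4⌋ = $147,402. Book value $147,402.
Year 2: ⌊$147,402 × 200%/4⌋ = $73,701. Book value $73,701.

$73,701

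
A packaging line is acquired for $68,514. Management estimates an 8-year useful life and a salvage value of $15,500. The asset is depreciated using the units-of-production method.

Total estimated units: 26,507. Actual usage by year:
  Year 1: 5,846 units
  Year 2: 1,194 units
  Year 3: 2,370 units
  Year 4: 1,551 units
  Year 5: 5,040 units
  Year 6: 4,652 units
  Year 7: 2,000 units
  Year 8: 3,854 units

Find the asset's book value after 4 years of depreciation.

$46,592

Depreciable base = $68,514 − $15,500 = $53,014.
Rate = $53,014 / 26,507 units = $2 per unit.
Year 1: 5,846 × $2 = $11,692. Book value $56,822.
Year 2: 1,194 × $2 = $2,388. Book value $54,434.
Year 3: 2,370 × $2 = $4,740. Book value $49,694.
Year 4: 1,551 × $2 = $3,102. Book value $46,592.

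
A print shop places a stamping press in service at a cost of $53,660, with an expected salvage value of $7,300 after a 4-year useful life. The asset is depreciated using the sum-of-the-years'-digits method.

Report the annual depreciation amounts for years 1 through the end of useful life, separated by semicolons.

$18,544; $13,908; $9,272; $4,636

Depreciable base = $53,660 − $7,300 = $46,360.
Sum of the years' digits = 4+3+2+1 = 10.
Year 1: $46,360 × 4/10 = $18,544. Book value $35,116.
Year 2: $46,360 × 3/10 = $13,908. Book value $21,208.
Year 3: $46,360 × 2/10 = $9,272. Book value $11,936.
Year 4: $46,360 × 1/10 = $4,636. Book value $7,300.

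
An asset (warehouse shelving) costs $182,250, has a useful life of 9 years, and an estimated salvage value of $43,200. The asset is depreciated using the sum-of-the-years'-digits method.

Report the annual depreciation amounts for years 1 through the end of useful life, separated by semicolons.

$27,810; $24,720; $21,630; $18,540; $15,450; $12,360; $9,270; $6,180; $3,090

Depreciable base = $182,250 − $43,200 = $139,050.
Sum of the years' digits = 9+8+7+6+5+4+3+2+1 = 45.
Year 1: $139,050 × 9/45 = $27,810. Book value $154,440.
Year 2: $139,050 × 8/45 = $24,720. Book value $129,720.
Year 3: $139,050 × 7/45 = $21,630. Book value $108,090.
Year 4: $139,050 × 6/45 = $18,540. Book value $89,550.
Year 5: $139,050 × 5/45 = $15,450. Book value $74,100.
Year 6: $139,050 × 4/45 = $12,360. Book value $61,740.
Year 7: $139,050 × 3/45 = $9,270. Book value $52,470.
Year 8: $139,050 × 2/45 = $6,180. Book value $46,290.
Year 9: $139,050 × 1/45 = $3,090. Book value $43,200.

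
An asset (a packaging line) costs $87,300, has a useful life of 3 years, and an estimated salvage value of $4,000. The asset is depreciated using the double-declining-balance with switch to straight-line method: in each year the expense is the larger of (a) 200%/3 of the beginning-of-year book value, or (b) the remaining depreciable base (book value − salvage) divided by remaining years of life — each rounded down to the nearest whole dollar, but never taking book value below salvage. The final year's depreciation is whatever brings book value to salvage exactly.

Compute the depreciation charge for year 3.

$5,700

Depreciable base = $87,300 − $4,000 = $83,300.
Year 1: DB = ⌊$87,300 × 200%/3⌋ = $58,200; SL = ⌊$83,300/3⌋ = $27,766 → take DB $58,200. Book value $29,100.
Year 2: DB = ⌊$29,100 × 200%/3⌋ = $19,400; SL = ⌊$25,100/2⌋ = $12,550 → take DB $19,400. Book value $9,700.
Year 3 (final): $9,700 − $4,000 = $5,700. Book value $4,000.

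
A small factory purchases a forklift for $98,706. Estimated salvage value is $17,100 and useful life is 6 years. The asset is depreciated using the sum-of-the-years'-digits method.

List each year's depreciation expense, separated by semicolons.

$23,316; $19,430; $15,544; $11,658; $7,772; $3,886

Depreciable base = $98,706 − $17,100 = $81,606.
Sum of the years' digits = 6+5+4+3+2+1 = 21.
Year 1: $81,606 × 6/21 = $23,316. Book value $75,390.
Year 2: $81,606 × 5/21 = $19,430. Book value $55,960.
Year 3: $81,606 × 4/21 = $15,544. Book value $40,416.
Year 4: $81,606 × 3/21 = $11,658. Book value $28,758.
Year 5: $81,606 × 2/21 = $7,772. Book value $20,986.
Year 6: $81,606 × 1/21 = $3,886. Book value $17,100.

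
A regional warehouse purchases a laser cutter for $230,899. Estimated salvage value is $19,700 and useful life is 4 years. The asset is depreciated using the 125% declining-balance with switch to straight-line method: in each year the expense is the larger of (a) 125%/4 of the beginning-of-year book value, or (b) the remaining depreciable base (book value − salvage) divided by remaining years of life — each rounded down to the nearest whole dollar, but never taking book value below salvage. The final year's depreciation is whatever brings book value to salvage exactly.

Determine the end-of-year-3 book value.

$64,419

Depreciable base = $230,899 − $19,700 = $211,199.
Year 1: DB = ⌊$230,899 × 125%/4⌋ = $72,155; SL = ⌊$211,199/4⌋ = $52,799 → take DB $72,155. Book value $158,744.
Year 2: DB = ⌊$158,744 × 125%/4⌋ = $49,607; SL = ⌊$139,044/3⌋ = $46,348 → take DB $49,607. Book value $109,137.
Year 3: DB = ⌊$109,137 × 125%/4⌋ = $34,105; SL = ⌊$89,437/2⌋ = $44,718 → take SL $44,718. Book value $64,419.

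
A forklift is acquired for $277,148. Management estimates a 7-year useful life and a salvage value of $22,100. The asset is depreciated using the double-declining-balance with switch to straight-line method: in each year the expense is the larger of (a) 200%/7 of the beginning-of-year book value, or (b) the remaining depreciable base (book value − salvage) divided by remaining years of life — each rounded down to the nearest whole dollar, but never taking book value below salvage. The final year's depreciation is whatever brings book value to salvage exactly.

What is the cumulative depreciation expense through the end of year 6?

$240,338

Depreciable base = $277,148 − $22,100 = $255,048.
Year 1: DB = ⌊$277,148 × 200%/7⌋ = $79,185; SL = ⌊$255,048/7⌋ = $36,435 → take DB $79,185. Book value $197,963.
Year 2: DB = ⌊$197,963 × 200%/7⌋ = $56,560; SL = ⌊$175,863/6⌋ = $29,310 → take DB $56,560. Book value $141,403.
Year 3: DB = ⌊$141,403 × 200%/7⌋ = $40,400; SL = ⌊$119,303/5⌋ = $23,860 → take DB $40,400. Book value $101,003.
Year 4: DB = ⌊$101,003 × 200%/7⌋ = $28,858; SL = ⌊$78,903/4⌋ = $19,725 → take DB $28,858. Book value $72,145.
Year 5: DB = ⌊$72,145 × 200%/7⌋ = $20,612; SL = ⌊$50,045/3⌋ = $16,681 → take DB $20,612. Book value $51,533.
Year 6: DB = ⌊$51,533 × 200%/7⌋ = $14,723; SL = ⌊$29,433/2⌋ = $14,716 → take DB $14,723. Book value $36,810.
Accumulated through year 6 = $277,148 − $36,810 = $240,338.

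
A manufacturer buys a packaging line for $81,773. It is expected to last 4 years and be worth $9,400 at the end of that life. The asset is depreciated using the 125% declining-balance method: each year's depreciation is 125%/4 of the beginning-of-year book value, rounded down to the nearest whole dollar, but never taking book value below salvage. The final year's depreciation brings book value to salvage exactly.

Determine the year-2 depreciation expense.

$17,568

Depreciable base = $81,773 − $9,400 = $72,373.
Year 1: ⌊$81,773 × 125%/4⌋ = $25,554. Book value $56,219.
Year 2: ⌊$56,219 × 125%/4⌋ = $17,568. Book value $38,651.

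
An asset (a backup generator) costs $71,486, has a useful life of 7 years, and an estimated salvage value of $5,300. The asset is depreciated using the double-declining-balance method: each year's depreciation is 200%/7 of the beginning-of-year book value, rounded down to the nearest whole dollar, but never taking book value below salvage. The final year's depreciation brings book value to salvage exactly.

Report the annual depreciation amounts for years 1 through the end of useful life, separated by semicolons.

$20,424; $14,589; $10,420; $7,443; $5,317; $3,798; $4,195

Depreciable base = $71,486 − $5,300 = $66,186.
Year 1: ⌊$71,486 × 200%/7⌋ = $20,424. Book value $51,062.
Year 2: ⌊$51,062 × 200%/7⌋ = $14,589. Book value $36,473.
Year 3: ⌊$36,473 × 200%/7⌋ = $10,420. Book value $26,053.
Year 4: ⌊$26,053 × 200%/7⌋ = $7,443. Book value $18,610.
Year 5: ⌊$18,610 × 200%/7⌋ = $5,317. Book value $13,293.
Year 6: ⌊$13,293 × 200%/7⌋ = $3,798. Book value $9,495.
Year 7 (final): $9,495 − $5,300 = $4,195. Book value $5,300.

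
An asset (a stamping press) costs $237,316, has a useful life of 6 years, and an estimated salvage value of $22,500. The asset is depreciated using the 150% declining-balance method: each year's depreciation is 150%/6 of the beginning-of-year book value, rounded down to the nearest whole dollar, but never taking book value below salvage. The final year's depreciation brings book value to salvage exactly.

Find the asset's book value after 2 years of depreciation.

Depreciable base = $237,316 − $22,500 = $214,816.
Year 1: ⌊$237,316 × 150%/6⌋ = $59,329. Book value $177,987.
Year 2: ⌊$177,987 × 150%/6⌋ = $44,496. Book value $133,491.

$133,491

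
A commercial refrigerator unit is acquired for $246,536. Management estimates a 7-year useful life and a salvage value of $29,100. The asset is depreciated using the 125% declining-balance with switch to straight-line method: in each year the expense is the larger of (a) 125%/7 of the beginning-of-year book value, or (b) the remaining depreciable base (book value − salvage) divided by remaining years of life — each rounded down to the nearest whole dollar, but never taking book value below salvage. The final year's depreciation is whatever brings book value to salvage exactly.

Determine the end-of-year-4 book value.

Depreciable base = $246,536 − $29,100 = $217,436.
Year 1: DB = ⌊$246,536 × 125%/7⌋ = $44,024; SL = ⌊$217,436/7⌋ = $31,062 → take DB $44,024. Book value $202,512.
Year 2: DB = ⌊$202,512 × 125%/7⌋ = $36,162; SL = ⌊$173,412/6⌋ = $28,902 → take DB $36,162. Book value $166,350.
Year 3: DB = ⌊$166,350 × 125%/7⌋ = $29,705; SL = ⌊$137,250/5⌋ = $27,450 → take DB $29,705. Book value $136,645.
Year 4: DB = ⌊$136,645 × 125%/7⌋ = $24,400; SL = ⌊$107,545/4⌋ = $26,886 → take SL $26,886. Book value $109,759.

$109,759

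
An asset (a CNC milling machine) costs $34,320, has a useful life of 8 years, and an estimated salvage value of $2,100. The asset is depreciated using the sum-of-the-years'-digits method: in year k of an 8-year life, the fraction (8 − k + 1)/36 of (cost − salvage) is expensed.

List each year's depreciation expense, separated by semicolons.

$7,160; $6,265; $5,370; $4,475; $3,580; $2,685; $1,790; $895

Depreciable base = $34,320 − $2,100 = $32,220.
Sum of the years' digits = 8+7+6+5+4+3+2+1 = 36.
Year 1: $32,220 × 8/36 = $7,160. Book value $27,160.
Year 2: $32,220 × 7/36 = $6,265. Book value $20,895.
Year 3: $32,220 × 6/36 = $5,370. Book value $15,525.
Year 4: $32,220 × 5/36 = $4,475. Book value $11,050.
Year 5: $32,220 × 4/36 = $3,580. Book value $7,470.
Year 6: $32,220 × 3/36 = $2,685. Book value $4,785.
Year 7: $32,220 × 2/36 = $1,790. Book value $2,995.
Year 8: $32,220 × 1/36 = $895. Book value $2,100.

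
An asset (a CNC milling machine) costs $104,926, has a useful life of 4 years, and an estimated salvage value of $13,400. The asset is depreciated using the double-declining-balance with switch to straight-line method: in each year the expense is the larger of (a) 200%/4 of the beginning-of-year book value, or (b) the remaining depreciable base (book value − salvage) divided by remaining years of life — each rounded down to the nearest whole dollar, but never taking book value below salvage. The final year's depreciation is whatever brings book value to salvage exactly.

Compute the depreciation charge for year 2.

$26,231

Depreciable base = $104,926 − $13,400 = $91,526.
Year 1: DB = ⌊$104,926 × 200%/4⌋ = $52,463; SL = ⌊$91,526/4⌋ = $22,881 → take DB $52,463. Book value $52,463.
Year 2: DB = ⌊$52,463 × 200%/4⌋ = $26,231; SL = ⌊$39,063/3⌋ = $13,021 → take DB $26,231. Book value $26,232.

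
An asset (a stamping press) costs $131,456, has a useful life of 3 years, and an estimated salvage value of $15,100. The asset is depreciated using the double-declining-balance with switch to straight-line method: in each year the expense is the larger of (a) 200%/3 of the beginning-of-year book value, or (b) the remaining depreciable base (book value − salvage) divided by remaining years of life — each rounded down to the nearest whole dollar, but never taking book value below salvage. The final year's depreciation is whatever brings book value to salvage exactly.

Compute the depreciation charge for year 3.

Depreciable base = $131,456 − $15,100 = $116,356.
Year 1: DB = ⌊$131,456 × 200%/3⌋ = $87,637; SL = ⌊$116,356/3⌋ = $38,785 → take DB $87,637. Book value $43,819.
Year 2: DB = ⌊$43,819 × 200%/3⌋ = $29,212; SL = ⌊$28,719/2⌋ = $14,359 → take DB $29,212, capped at $28,719. Book value $15,100.
Year 3 (final): $15,100 − $15,100 = $0. Book value $15,100.

$0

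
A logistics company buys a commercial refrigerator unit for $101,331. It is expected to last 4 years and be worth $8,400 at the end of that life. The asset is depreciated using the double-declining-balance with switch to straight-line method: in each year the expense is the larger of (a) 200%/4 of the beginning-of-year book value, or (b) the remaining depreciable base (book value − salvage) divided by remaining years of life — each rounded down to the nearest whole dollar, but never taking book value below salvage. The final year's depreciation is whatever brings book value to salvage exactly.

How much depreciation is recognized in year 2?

Depreciable base = $101,331 − $8,400 = $92,931.
Year 1: DB = ⌊$101,331 × 200%/4⌋ = $50,665; SL = ⌊$92,931/4⌋ = $23,232 → take DB $50,665. Book value $50,666.
Year 2: DB = ⌊$50,666 × 200%/4⌋ = $25,333; SL = ⌊$42,266/3⌋ = $14,088 → take DB $25,333. Book value $25,333.

$25,333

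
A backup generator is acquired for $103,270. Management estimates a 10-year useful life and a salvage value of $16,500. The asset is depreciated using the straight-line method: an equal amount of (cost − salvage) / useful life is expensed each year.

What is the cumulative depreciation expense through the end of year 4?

Depreciable base = $103,270 − $16,500 = $86,770.
Annual expense = $86,770 / 10 = $8,677.
End of year 1: book value $94,593.
End of year 2: book value $85,916.
End of year 3: book value $77,239.
End of year 4: book value $68,562.
Accumulated through year 4 = $103,270 − $68,562 = $34,708.

$34,708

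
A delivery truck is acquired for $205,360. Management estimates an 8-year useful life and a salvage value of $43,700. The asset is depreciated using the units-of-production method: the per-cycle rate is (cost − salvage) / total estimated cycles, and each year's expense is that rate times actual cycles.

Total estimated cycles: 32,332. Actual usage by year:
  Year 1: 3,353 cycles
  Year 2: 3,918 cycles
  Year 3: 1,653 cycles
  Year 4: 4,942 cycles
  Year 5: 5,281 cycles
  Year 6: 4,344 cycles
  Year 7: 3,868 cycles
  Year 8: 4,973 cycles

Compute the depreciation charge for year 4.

Depreciable base = $205,360 − $43,700 = $161,660.
Rate = $161,660 / 32,332 cycles = $5 per cycle.
Year 1: 3,353 × $5 = $16,765. Book value $188,595.
Year 2: 3,918 × $5 = $19,590. Book value $169,005.
Year 3: 1,653 × $5 = $8,265. Book value $160,740.
Year 4: 4,942 × $5 = $24,710. Book value $136,030.

$24,710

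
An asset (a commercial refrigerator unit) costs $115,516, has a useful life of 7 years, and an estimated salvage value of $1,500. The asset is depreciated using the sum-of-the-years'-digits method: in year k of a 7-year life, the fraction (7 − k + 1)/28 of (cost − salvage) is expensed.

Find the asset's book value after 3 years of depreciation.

$42,220

Depreciable base = $115,516 − $1,500 = $114,016.
Sum of the years' digits = 7+6+5+4+3+2+1 = 28.
Year 1: $114,016 × 7/28 = $28,504. Book value $87,012.
Year 2: $114,016 × 6/28 = $24,432. Book value $62,580.
Year 3: $114,016 × 5/28 = $20,360. Book value $42,220.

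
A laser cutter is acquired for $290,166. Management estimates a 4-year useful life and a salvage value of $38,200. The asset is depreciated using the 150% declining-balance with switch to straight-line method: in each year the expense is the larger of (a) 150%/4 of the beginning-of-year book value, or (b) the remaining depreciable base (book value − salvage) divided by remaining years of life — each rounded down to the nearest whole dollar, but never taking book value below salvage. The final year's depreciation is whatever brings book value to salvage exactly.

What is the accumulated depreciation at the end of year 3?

Depreciable base = $290,166 − $38,200 = $251,966.
Year 1: DB = ⌊$290,166 × 150%/4⌋ = $108,812; SL = ⌊$251,966/4⌋ = $62,991 → take DB $108,812. Book value $181,354.
Year 2: DB = ⌊$181,354 × 150%/4⌋ = $68,007; SL = ⌊$143,154/3⌋ = $47,718 → take DB $68,007. Book value $113,347.
Year 3: DB = ⌊$113,347 × 150%/4⌋ = $42,505; SL = ⌊$75,147/2⌋ = $37,573 → take DB $42,505. Book value $70,842.
Accumulated through year 3 = $290,166 − $70,842 = $219,324.

$219,324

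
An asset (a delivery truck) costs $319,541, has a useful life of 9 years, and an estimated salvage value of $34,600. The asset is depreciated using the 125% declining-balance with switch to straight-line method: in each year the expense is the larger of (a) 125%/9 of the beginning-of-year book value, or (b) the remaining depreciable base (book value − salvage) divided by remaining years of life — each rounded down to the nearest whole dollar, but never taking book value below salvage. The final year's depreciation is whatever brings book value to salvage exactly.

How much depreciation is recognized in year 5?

Depreciable base = $319,541 − $34,600 = $284,941.
Year 1: DB = ⌊$319,541 × 125%/9⌋ = $44,380; SL = ⌊$284,941/9⌋ = $31,660 → take DB $44,380. Book value $275,161.
Year 2: DB = ⌊$275,161 × 125%/9⌋ = $38,216; SL = ⌊$240,561/8⌋ = $30,070 → take DB $38,216. Book value $236,945.
Year 3: DB = ⌊$236,945 × 125%/9⌋ = $32,909; SL = ⌊$202,345/7⌋ = $28,906 → take DB $32,909. Book value $204,036.
Year 4: DB = ⌊$204,036 × 125%/9⌋ = $28,338; SL = ⌊$169,436/6⌋ = $28,239 → take DB $28,338. Book value $175,698.
Year 5: DB = ⌊$175,698 × 125%/9⌋ = $24,402; SL = ⌊$141,098/5⌋ = $28,219 → take SL $28,219. Book value $147,479.

$28,219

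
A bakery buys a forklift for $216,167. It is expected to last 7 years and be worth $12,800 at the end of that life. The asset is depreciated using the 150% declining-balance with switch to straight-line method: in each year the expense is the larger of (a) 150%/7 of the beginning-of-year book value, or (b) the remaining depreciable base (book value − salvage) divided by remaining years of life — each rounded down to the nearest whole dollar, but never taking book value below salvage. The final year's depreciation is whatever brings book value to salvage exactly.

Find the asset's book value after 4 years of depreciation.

Depreciable base = $216,167 − $12,800 = $203,367.
Year 1: DB = ⌊$216,167 × 150%/7⌋ = $46,321; SL = ⌊$203,367/7⌋ = $29,052 → take DB $46,321. Book value $169,846.
Year 2: DB = ⌊$169,846 × 150%/7⌋ = $36,395; SL = ⌊$157,046/6⌋ = $26,174 → take DB $36,395. Book value $133,451.
Year 3: DB = ⌊$133,451 × 150%/7⌋ = $28,596; SL = ⌊$120,651/5⌋ = $24,130 → take DB $28,596. Book value $104,855.
Year 4: DB = ⌊$104,855 × 150%/7⌋ = $22,468; SL = ⌊$92,055/4⌋ = $23,013 → take SL $23,013. Book value $81,842.

$81,842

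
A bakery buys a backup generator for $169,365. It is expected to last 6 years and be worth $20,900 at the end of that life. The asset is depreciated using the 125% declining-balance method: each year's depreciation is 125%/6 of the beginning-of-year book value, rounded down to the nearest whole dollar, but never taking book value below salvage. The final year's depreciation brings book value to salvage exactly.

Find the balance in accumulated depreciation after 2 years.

Depreciable base = $169,365 − $20,900 = $148,465.
Year 1: ⌊$169,365 × 125%/6⌋ = $35,284. Book value $134,081.
Year 2: ⌊$134,081 × 125%/6⌋ = $27,933. Book value $106,148.
Accumulated through year 2 = $169,365 − $106,148 = $63,217.

$63,217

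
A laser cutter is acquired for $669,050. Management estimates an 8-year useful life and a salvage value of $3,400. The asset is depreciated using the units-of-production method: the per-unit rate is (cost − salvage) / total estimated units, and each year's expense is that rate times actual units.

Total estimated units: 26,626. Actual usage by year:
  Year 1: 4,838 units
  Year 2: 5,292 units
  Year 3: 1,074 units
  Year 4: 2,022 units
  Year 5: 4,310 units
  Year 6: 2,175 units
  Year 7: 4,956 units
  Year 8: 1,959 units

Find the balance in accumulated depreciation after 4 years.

$330,650

Depreciable base = $669,050 − $3,400 = $665,650.
Rate = $665,650 / 26,626 units = $25 per unit.
Year 1: 4,838 × $25 = $120,950. Book value $548,100.
Year 2: 5,292 × $25 = $132,300. Book value $415,800.
Year 3: 1,074 × $25 = $26,850. Book value $388,950.
Year 4: 2,022 × $25 = $50,550. Book value $338,400.
Accumulated through year 4 = $669,050 − $338,400 = $330,650.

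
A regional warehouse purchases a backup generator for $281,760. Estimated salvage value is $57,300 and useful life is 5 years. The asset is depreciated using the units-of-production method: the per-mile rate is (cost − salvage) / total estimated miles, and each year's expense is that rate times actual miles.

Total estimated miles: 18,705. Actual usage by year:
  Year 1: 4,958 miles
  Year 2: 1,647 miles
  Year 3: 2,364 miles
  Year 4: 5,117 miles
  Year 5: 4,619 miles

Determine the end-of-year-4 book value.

Depreciable base = $281,760 − $57,300 = $224,460.
Rate = $224,460 / 18,705 miles = $12 per mile.
Year 1: 4,958 × $12 = $59,496. Book value $222,264.
Year 2: 1,647 × $12 = $19,764. Book value $202,500.
Year 3: 2,364 × $12 = $28,368. Book value $174,132.
Year 4: 5,117 × $12 = $61,404. Book value $112,728.

$112,728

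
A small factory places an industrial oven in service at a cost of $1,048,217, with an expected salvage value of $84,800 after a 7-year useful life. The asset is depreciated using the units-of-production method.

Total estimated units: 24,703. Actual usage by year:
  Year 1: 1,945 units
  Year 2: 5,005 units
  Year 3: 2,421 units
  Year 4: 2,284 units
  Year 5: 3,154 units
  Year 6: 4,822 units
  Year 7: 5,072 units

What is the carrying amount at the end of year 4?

$593,672

Depreciable base = $1,048,217 − $84,800 = $963,417.
Rate = $963,417 / 24,703 units = $39 per unit.
Year 1: 1,945 × $39 = $75,855. Book value $972,362.
Year 2: 5,005 × $39 = $195,195. Book value $777,167.
Year 3: 2,421 × $39 = $94,419. Book value $682,748.
Year 4: 2,284 × $39 = $89,076. Book value $593,672.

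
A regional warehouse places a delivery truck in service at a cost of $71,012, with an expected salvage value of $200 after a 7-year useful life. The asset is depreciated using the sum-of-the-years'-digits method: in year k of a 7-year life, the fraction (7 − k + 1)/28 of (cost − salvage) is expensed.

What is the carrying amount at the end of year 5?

Depreciable base = $71,012 − $200 = $70,812.
Sum of the years' digits = 7+6+5+4+3+2+1 = 28.
Year 1: $70,812 × 7/28 = $17,703. Book value $53,309.
Year 2: $70,812 × 6/28 = $15,174. Book value $38,135.
Year 3: $70,812 × 5/28 = $12,645. Book value $25,490.
Year 4: $70,812 × 4/28 = $10,116. Book value $15,374.
Year 5: $70,812 × 3/28 = $7,587. Book value $7,787.

$7,787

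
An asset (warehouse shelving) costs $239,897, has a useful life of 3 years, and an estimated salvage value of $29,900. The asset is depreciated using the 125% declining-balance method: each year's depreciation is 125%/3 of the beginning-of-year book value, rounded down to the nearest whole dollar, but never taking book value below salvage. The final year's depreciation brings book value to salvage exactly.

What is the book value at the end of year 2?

$81,632

Depreciable base = $239,897 − $29,900 = $209,997.
Year 1: ⌊$239,897 × 125%/3⌋ = $99,957. Book value $139,940.
Year 2: ⌊$139,940 × 125%/3⌋ = $58,308. Book value $81,632.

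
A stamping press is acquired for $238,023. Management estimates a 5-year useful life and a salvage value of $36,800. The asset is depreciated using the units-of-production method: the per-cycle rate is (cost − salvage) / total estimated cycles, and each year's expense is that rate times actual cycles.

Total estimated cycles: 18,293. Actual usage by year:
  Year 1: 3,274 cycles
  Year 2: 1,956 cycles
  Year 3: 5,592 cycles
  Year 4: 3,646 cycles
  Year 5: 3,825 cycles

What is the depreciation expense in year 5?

$42,075

Depreciable base = $238,023 − $36,800 = $201,223.
Rate = $201,223 / 18,293 cycles = $11 per cycle.
Year 1: 3,274 × $11 = $36,014. Book value $202,009.
Year 2: 1,956 × $11 = $21,516. Book value $180,493.
Year 3: 5,592 × $11 = $61,512. Book value $118,981.
Year 4: 3,646 × $11 = $40,106. Book value $78,875.
Year 5: 3,825 × $11 = $42,075. Book value $36,800.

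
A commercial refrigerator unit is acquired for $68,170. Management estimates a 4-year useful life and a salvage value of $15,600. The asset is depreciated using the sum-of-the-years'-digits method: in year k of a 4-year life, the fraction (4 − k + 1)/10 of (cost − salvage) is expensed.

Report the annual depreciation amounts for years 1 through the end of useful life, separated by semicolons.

$21,028; $15,771; $10,514; $5,257

Depreciable base = $68,170 − $15,600 = $52,570.
Sum of the years' digits = 4+3+2+1 = 10.
Year 1: $52,570 × 4/10 = $21,028. Book value $47,142.
Year 2: $52,570 × 3/10 = $15,771. Book value $31,371.
Year 3: $52,570 × 2/10 = $10,514. Book value $20,857.
Year 4: $52,570 × 1/10 = $5,257. Book value $15,600.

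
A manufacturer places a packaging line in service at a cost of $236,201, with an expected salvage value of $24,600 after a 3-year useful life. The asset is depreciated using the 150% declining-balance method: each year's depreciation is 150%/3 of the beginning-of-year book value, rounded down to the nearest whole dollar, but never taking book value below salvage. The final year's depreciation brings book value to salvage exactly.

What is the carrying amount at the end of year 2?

$59,051

Depreciable base = $236,201 − $24,600 = $211,601.
Year 1: ⌊$236,201 × 150%/3⌋ = $118,100. Book value $118,101.
Year 2: ⌊$118,101 × 150%/3⌋ = $59,050. Book value $59,051.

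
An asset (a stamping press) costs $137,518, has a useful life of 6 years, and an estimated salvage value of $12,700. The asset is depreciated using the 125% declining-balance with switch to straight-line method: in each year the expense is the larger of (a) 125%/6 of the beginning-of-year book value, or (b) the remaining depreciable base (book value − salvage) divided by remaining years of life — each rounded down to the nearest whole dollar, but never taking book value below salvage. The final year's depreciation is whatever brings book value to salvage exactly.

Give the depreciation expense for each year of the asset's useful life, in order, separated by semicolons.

Depreciable base = $137,518 − $12,700 = $124,818.
Year 1: DB = ⌊$137,518 × 125%/6⌋ = $28,649; SL = ⌊$124,818/6⌋ = $20,803 → take DB $28,649. Book value $108,869.
Year 2: DB = ⌊$108,869 × 125%/6⌋ = $22,681; SL = ⌊$96,169/5⌋ = $19,233 → take DB $22,681. Book value $86,188.
Year 3: DB = ⌊$86,188 × 125%/6⌋ = $17,955; SL = ⌊$73,488/4⌋ = $18,372 → take SL $18,372. Book value $67,816.
Year 4: DB = ⌊$67,816 × 125%/6⌋ = $14,128; SL = ⌊$55,116/3⌋ = $18,372 → take SL $18,372. Book value $49,444.
Year 5: DB = ⌊$49,444 × 125%/6⌋ = $10,300; SL = ⌊$36,744/2⌋ = $18,372 → take SL $18,372. Book value $31,072.
Year 6 (final): $31,072 − $12,700 = $18,372. Book value $12,700.

$28,649; $22,681; $18,372; $18,372; $18,372; $18,372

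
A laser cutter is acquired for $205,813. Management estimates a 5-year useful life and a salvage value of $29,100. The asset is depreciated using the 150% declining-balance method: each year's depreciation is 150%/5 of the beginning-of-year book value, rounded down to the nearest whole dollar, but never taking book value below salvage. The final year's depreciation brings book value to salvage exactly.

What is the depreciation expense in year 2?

Depreciable base = $205,813 − $29,100 = $176,713.
Year 1: ⌊$205,813 × 150%/5⌋ = $61,743. Book value $144,070.
Year 2: ⌊$144,070 × 150%/5⌋ = $43,221. Book value $100,849.

$43,221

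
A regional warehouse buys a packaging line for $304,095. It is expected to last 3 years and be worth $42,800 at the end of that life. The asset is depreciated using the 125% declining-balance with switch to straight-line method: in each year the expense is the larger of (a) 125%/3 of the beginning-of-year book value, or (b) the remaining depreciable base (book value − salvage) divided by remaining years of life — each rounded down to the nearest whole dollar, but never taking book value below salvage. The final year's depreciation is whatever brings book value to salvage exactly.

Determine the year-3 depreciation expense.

Depreciable base = $304,095 − $42,800 = $261,295.
Year 1: DB = ⌊$304,095 × 125%/3⌋ = $126,706; SL = ⌊$261,295/3⌋ = $87,098 → take DB $126,706. Book value $177,389.
Year 2: DB = ⌊$177,389 × 125%/3⌋ = $73,912; SL = ⌊$134,589/2⌋ = $67,294 → take DB $73,912. Book value $103,477.
Year 3 (final): $103,477 − $42,800 = $60,677. Book value $42,800.

$60,677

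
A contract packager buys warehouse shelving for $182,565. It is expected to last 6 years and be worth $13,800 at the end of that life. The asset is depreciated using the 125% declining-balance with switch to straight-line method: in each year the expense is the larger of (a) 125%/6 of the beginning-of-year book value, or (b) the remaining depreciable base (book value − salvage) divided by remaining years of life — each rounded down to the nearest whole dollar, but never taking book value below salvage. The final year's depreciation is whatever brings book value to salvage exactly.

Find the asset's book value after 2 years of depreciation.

Depreciable base = $182,565 − $13,800 = $168,765.
Year 1: DB = ⌊$182,565 × 125%/6⌋ = $38,034; SL = ⌊$168,765/6⌋ = $28,127 → take DB $38,034. Book value $144,531.
Year 2: DB = ⌊$144,531 × 125%/6⌋ = $30,110; SL = ⌊$130,731/5⌋ = $26,146 → take DB $30,110. Book value $114,421.

$114,421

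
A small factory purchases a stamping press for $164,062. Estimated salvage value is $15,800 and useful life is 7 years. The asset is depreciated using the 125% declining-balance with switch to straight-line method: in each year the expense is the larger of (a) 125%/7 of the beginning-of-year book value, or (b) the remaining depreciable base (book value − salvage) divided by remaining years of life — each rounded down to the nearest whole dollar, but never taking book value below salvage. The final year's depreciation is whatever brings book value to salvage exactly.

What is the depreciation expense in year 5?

$18,783

Depreciable base = $164,062 − $15,800 = $148,262.
Year 1: DB = ⌊$164,062 × 125%/7⌋ = $29,296; SL = ⌊$148,262/7⌋ = $21,180 → take DB $29,296. Book value $134,766.
Year 2: DB = ⌊$134,766 × 125%/7⌋ = $24,065; SL = ⌊$118,966/6⌋ = $19,827 → take DB $24,065. Book value $110,701.
Year 3: DB = ⌊$110,701 × 125%/7⌋ = $19,768; SL = ⌊$94,901/5⌋ = $18,980 → take DB $19,768. Book value $90,933.
Year 4: DB = ⌊$90,933 × 125%/7⌋ = $16,238; SL = ⌊$75,133/4⌋ = $18,783 → take SL $18,783. Book value $72,150.
Year 5: DB = ⌊$72,150 × 125%/7⌋ = $12,883; SL = ⌊$56,350/3⌋ = $18,783 → take SL $18,783. Book value $53,367.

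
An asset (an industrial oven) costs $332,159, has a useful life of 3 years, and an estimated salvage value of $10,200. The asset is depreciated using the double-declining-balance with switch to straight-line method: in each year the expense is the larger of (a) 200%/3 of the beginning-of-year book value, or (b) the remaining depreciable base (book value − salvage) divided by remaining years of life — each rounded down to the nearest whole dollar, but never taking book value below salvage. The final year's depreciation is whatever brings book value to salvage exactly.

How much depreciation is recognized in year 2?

$73,813

Depreciable base = $332,159 − $10,200 = $321,959.
Year 1: DB = ⌊$332,159 × 200%/3⌋ = $221,439; SL = ⌊$321,959/3⌋ = $107,319 → take DB $221,439. Book value $110,720.
Year 2: DB = ⌊$110,720 × 200%/3⌋ = $73,813; SL = ⌊$100,520/2⌋ = $50,260 → take DB $73,813. Book value $36,907.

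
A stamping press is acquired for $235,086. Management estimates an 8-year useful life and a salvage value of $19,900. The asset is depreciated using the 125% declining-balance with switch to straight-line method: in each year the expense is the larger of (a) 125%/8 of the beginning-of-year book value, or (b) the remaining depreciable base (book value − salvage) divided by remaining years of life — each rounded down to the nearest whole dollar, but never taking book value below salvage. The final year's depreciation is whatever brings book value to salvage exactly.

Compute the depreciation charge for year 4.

$24,262

Depreciable base = $235,086 − $19,900 = $215,186.
Year 1: DB = ⌊$235,086 × 125%/8⌋ = $36,732; SL = ⌊$215,186/8⌋ = $26,898 → take DB $36,732. Book value $198,354.
Year 2: DB = ⌊$198,354 × 125%/8⌋ = $30,992; SL = ⌊$178,454/7⌋ = $25,493 → take DB $30,992. Book value $167,362.
Year 3: DB = ⌊$167,362 × 125%/8⌋ = $26,150; SL = ⌊$147,462/6⌋ = $24,577 → take DB $26,150. Book value $141,212.
Year 4: DB = ⌊$141,212 × 125%/8⌋ = $22,064; SL = ⌊$121,312/5⌋ = $24,262 → take SL $24,262. Book value $116,950.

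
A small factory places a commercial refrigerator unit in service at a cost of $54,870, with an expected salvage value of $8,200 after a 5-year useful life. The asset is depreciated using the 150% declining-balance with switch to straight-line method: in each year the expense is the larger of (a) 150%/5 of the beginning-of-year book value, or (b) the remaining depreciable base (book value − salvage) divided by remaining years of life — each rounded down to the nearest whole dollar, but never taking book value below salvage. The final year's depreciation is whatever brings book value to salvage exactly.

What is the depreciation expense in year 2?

Depreciable base = $54,870 − $8,200 = $46,670.
Year 1: DB = ⌊$54,870 × 150%/5⌋ = $16,461; SL = ⌊$46,670/5⌋ = $9,334 → take DB $16,461. Book value $38,409.
Year 2: DB = ⌊$38,409 × 150%/5⌋ = $11,522; SL = ⌊$30,209/4⌋ = $7,552 → take DB $11,522. Book value $26,887.

$11,522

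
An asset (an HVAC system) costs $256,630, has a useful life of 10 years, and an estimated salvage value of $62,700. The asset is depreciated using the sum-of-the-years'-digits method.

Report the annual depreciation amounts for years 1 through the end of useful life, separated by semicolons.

Depreciable base = $256,630 − $62,700 = $193,930.
Sum of the years' digits = 10+9+8+7+6+5+4+3+2+1 = 55.
Year 1: $193,930 × 10/55 = $35,260. Book value $221,370.
Year 2: $193,930 × 9/55 = $31,734. Book value $189,636.
Year 3: $193,930 × 8/55 = $28,208. Book value $161,428.
Year 4: $193,930 × 7/55 = $24,682. Book value $136,746.
Year 5: $193,930 × 6/55 = $21,156. Book value $115,590.
Year 6: $193,930 × 5/55 = $17,630. Book value $97,960.
Year 7: $193,930 × 4/55 = $14,104. Book value $83,856.
Year 8: $193,930 × 3/55 = $10,578. Book value $73,278.
Year 9: $193,930 × 2/55 = $7,052. Book value $66,226.
Year 10: $193,930 × 1/55 = $3,526. Book value $62,700.

$35,260; $31,734; $28,208; $24,682; $21,156; $17,630; $14,104; $10,578; $7,052; $3,526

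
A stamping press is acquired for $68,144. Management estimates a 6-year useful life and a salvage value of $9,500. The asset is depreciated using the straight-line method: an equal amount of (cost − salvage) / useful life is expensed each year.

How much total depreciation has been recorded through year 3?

$29,322

Depreciable base = $68,144 − $9,500 = $58,644.
Annual expense = $58,644 / 6 = $9,774.
End of year 1: book value $58,370.
End of year 2: book value $48,596.
End of year 3: book value $38,822.
Accumulated through year 3 = $68,144 − $38,822 = $29,322.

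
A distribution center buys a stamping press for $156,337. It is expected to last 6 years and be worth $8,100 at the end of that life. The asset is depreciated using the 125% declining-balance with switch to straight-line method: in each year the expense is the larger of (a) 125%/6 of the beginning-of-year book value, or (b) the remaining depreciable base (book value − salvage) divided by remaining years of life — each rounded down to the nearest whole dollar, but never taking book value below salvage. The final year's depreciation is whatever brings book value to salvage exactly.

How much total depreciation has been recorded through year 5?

Depreciable base = $156,337 − $8,100 = $148,237.
Year 1: DB = ⌊$156,337 × 125%/6⌋ = $32,570; SL = ⌊$148,237/6⌋ = $24,706 → take DB $32,570. Book value $123,767.
Year 2: DB = ⌊$123,767 × 125%/6⌋ = $25,784; SL = ⌊$115,667/5⌋ = $23,133 → take DB $25,784. Book value $97,983.
Year 3: DB = ⌊$97,983 × 125%/6⌋ = $20,413; SL = ⌊$89,883/4⌋ = $22,470 → take SL $22,470. Book value $75,513.
Year 4: DB = ⌊$75,513 × 125%/6⌋ = $15,731; SL = ⌊$67,413/3⌋ = $22,471 → take SL $22,471. Book value $53,042.
Year 5: DB = ⌊$53,042 × 125%/6⌋ = $11,050; SL = ⌊$44,942/2⌋ = $22,471 → take SL $22,471. Book value $30,571.
Accumulated through year 5 = $156,337 − $30,571 = $125,766.

$125,766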